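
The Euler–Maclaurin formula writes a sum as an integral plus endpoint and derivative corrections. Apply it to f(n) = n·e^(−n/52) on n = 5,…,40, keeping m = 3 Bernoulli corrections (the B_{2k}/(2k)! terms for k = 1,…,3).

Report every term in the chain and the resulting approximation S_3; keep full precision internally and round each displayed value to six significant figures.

S_3 ≈ 486.993

∫_5^40 x·e^(−x/52) dx evaluates to 475.514.
½[f(5) + f(40)] = ½[4.54162 + 18.5348] = 11.5382.
Integral + boundary = 487.052.
Order-1 term: 1/12 · (0.106931 − 0.820985) = -0.0595045.
Partial sum through k=1: 486.993.
Order-2 term: −1/720 · (0.000382274 − 0.000975456) = 8.23864e-07.
Partial sum through k=2: 486.993.
Order-3 term: 1/30240 · (2.68123e-07 − 6.09206e-07) = -1.12792e-11.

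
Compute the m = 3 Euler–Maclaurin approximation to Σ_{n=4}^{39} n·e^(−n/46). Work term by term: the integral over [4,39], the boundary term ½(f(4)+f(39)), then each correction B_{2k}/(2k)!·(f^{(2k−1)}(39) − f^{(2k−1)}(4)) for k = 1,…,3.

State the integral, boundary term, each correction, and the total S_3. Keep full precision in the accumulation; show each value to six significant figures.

S_3 ≈ 443.741

Integral: ∫_4^39 x·e^(−x/46) dx = 433.620.
Boundary: ½(f(4) + f(39)) = ½(3.66687 + 16.7055) = 10.1862.
Running total after boundary: 443.806.
Order-1 term: 1/12 · (0.0651830 − 0.837002) = -0.0643183.
After k=1: 443.741.
Order-2 term: −1/720 · (0.000435668 − 0.00126202) = 1.14771e-06.
After k=2: 443.741.
Order-3 term: 1/30240 · (3.97226e-07 − 1.00590e-06) = -2.01281e-11.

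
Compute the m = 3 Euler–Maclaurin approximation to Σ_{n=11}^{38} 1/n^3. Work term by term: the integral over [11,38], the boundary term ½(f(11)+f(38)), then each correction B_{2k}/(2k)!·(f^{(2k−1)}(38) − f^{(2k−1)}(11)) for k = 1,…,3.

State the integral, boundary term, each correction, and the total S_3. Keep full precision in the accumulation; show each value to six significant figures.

The integral term ∫_11^38 1/x^3 dx = 0.00378597.
Endpoint term: (f(11) + f(38))/2 = (0.000751315 + 1.82242e-05)/2 = 0.000384770.
Running total after boundary: 0.00417074.
Order-1 term: 1/12 · (-1.43876e-06 − (-0.000204904)) = 1.69554e-05.
Running total after k=1: 0.00418770.
Order-2 term: −1/720 · (-1.99274e-08 − (-3.38684e-05)) = -4.70118e-08.
Running total after k=2: 0.00418765.
Order-3 term: 1/30240 · (-5.79605e-10 − (-1.17560e-05)) = 3.88737e-10.

S_3 ≈ 0.00418765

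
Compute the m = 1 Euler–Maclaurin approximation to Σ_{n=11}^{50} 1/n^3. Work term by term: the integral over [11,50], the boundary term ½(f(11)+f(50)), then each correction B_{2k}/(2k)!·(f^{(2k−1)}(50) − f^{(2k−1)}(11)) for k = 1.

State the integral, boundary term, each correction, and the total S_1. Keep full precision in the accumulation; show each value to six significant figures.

∫_11^50 1/x^3 dx evaluates to 0.00393223.
Endpoint term: (f(11) + f(50))/2 = (0.000751315 + 8.00000e-06)/2 = 0.000379657.
Integral + boundary = 0.00431189.
Order-1 term: 1/12 · (-4.80000e-07 − (-0.000204904)) = 1.70353e-05.

S_1 ≈ 0.00432892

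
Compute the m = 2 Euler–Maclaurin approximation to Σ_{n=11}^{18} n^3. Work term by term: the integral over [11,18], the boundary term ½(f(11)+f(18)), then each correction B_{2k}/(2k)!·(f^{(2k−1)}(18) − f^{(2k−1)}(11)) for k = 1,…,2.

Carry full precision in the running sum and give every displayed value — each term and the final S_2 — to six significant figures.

∫_11^18 x^3 dx evaluates to 22583.8.
Boundary: ½(f(11) + f(18)) = ½(1331.00 + 5832.00) = 3581.50.
So far: 26165.2.
Order-1 term: 1/12 · (972.000 − 363.000) = 50.7500.
Running total after k=1: 26216.0.
Order-2 term: −1/720 · (6.00000 − 6.00000) = 0.00000.

S_2 ≈ 26216.0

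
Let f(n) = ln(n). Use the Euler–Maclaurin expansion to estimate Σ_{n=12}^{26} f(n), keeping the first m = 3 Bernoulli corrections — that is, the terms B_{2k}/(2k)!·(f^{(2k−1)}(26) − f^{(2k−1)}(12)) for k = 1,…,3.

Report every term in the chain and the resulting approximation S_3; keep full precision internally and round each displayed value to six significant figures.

The integral term ∫_12^26 ln(x) dx = 40.8916.
Boundary: ½(f(12) + f(26)) = ½(2.48491 + 3.25810) = 2.87150.
Running total after boundary: 43.7631.
Order-1 term: 1/12 · (0.0384615 − 0.0833333) = -0.00373932.
After k=1: 43.7594.
Order-2 term: −1/720 · (0.000113792 − 0.00115741) = 1.44947e-06.
After k=2: 43.7594.
Order-3 term: 1/30240 · (2.01997e-06 − 9.64506e-05) = -3.12271e-09.

S_3 ≈ 43.7594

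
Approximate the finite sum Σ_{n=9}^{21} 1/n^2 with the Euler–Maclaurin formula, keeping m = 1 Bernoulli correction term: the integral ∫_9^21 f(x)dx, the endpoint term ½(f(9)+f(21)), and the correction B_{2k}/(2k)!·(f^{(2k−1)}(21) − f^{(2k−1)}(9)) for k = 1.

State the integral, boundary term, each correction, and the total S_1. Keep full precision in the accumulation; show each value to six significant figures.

S_1 ≈ 0.0710093

Integral: ∫_9^21 1/x^2 dx = 0.0634921.
½[f(9) + f(21)] = ½[0.0123457 + 0.00226757] = 0.00730663.
Integral + boundary = 0.0707987.
Correction k=1: B_{2}/2! · (f^{(1)}(21) − f^{(1)}(9)) = 1/12 · (-0.000215959 − (-0.00274348)) = 0.000210627.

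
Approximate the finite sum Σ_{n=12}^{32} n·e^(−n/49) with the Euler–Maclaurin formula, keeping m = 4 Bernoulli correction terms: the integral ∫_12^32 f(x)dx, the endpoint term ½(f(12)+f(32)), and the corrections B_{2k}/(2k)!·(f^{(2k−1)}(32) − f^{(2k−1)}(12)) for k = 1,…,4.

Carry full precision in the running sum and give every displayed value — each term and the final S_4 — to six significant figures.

∫_12^32 x·e^(−x/49) dx evaluates to 274.076.
½[f(12) + f(32)] = ½[9.39341 + 16.6544] = 13.0239.
Integral + boundary = 287.100.
Order-1 term: 1/12 · (0.180564 − 0.591082) = -0.0342098.
Running total after k=1: 287.066.
Order-2 term: −1/720 · (0.000508732 − 0.000898230) = 5.40970e-07.
Running total after k=2: 287.066.
Order-3 term: 1/30240 · (3.92445e-07 − 6.45681e-07) = -8.37421e-12.
Running total after k=3: 287.066.
Order-4 term: −1/1209600 · (2.38653e-10 − 3.82030e-10) = 1.18533e-16.

S_4 ≈ 287.066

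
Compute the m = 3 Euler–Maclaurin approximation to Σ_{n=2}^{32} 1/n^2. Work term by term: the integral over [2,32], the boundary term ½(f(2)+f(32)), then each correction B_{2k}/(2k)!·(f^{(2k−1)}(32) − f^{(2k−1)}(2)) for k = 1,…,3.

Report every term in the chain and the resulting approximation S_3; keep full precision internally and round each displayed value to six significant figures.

∫_2^32 1/x^2 dx evaluates to 0.468750.
Boundary: ½(f(2) + f(32)) = ½(0.250000 + 0.000976562) = 0.125488.
Running total after boundary: 0.594238.
Correction k=1: B_{2}/2! · (f^{(1)}(32) − f^{(1)}(2)) = 1/12 · (-6.10352e-05 − (-0.250000)) = 0.0208282.
Partial sum through k=1: 0.615067.
Correction k=2: B_{4}/4! · (f^{(3)}(32) − f^{(3)}(2)) = −1/720 · (-7.15256e-07 − (-0.750000)) = -0.00104167.
Partial sum through k=2: 0.614025.
Correction k=3: B_{6}/6! · (f^{(5)}(32) − f^{(5)}(2)) = 1/30240 · (-2.09548e-08 − (-5.62500)) = 0.000186012.

S_3 ≈ 0.614211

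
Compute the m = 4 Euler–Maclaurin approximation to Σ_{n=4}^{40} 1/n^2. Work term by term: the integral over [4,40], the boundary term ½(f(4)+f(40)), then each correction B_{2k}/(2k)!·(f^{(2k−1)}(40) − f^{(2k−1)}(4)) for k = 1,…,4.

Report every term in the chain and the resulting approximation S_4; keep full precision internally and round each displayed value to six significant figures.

S_4 ≈ 0.259133

∫_4^40 1/x^2 dx evaluates to 0.225000.
Endpoint term: (f(4) + f(40))/2 = (0.0625000 + 0.000625000)/2 = 0.0315625.
Integral + boundary = 0.256563.
Correction k=1: B_{2}/2! · (f^{(1)}(40) − f^{(1)}(4)) = 1/12 · (-3.12500e-05 − (-0.0312500)) = 0.00260156.
Partial sum through k=1: 0.259164.
Correction k=2: B_{4}/4! · (f^{(3)}(40) − f^{(3)}(4)) = −1/720 · (-2.34375e-07 − (-0.0234375)) = -3.25518e-05.
Partial sum through k=2: 0.259132.
Correction k=3: B_{6}/6! · (f^{(5)}(40) − f^{(5)}(4)) = 1/30240 · (-4.39453e-09 − (-0.0439453)) = 1.45322e-06.
Partial sum through k=3: 0.259133.
Correction k=4: B_{8}/8! · (f^{(7)}(40) − f^{(7)}(4)) = −1/1209600 · (-1.53809e-10 − (-0.153809)) = -1.27157e-07.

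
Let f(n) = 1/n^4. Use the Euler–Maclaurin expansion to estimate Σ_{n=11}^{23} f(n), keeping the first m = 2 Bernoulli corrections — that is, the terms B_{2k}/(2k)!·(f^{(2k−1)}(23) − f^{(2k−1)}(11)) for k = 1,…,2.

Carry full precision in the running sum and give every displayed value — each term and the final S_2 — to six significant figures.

S_2 ≈ 0.000260989

∫_11^23 1/x^4 dx evaluates to 0.000223042.
Boundary: ½(f(11) + f(23)) = ½(6.83013e-05 + 3.57346e-06) = 3.59374e-05.
Integral + boundary = 0.000258979.
Correction k=1: B_{2}/2! · (f^{(1)}(23) − f^{(1)}(11)) = 1/12 · (-6.21471e-07 − (-2.48369e-05)) = 2.01795e-06.
Running total after k=1: 0.000260997.
Correction k=2: B_{4}/4! · (f^{(3)}(23) − f^{(3)}(11)) = −1/720 · (-3.52441e-08 − (-6.15790e-06)) = -8.50369e-09.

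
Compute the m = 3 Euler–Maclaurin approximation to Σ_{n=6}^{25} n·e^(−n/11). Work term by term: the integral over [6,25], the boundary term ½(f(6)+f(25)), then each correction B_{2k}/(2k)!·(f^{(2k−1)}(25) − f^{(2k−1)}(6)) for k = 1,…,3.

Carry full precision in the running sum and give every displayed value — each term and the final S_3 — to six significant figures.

S_3 ≈ 70.5747

Integral: ∫_6^25 x·e^(−x/11) dx = 67.5809.
½[f(6) + f(25)] = ½[3.47747 + 2.57577] = 3.02662.
Running total after boundary: 70.6076.
Order-1 term: 1/12 · (-0.131130 − 0.263445) = -0.0328812.
After k=1: 70.5747.
Order-2 term: −1/720 · (0.000619269 − 0.0117570) = 1.54691e-05.
After k=2: 70.5747.
Order-3 term: 1/30240 · (1.91922e-05 − 0.000176338) = -5.19660e-09.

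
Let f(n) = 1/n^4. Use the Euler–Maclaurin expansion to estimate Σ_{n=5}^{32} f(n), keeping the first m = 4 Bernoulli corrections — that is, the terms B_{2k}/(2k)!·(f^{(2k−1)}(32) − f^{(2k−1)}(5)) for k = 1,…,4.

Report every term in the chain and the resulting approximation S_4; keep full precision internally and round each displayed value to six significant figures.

S_4 ≈ 0.00356160

Integral: ∫_5^32 1/x^4 dx = 0.00265649.
Endpoint term: (f(5) + f(32))/2 = (0.00160000 + 9.53674e-07)/2 = 0.000800477.
Running total after boundary: 0.00345697.
Correction k=1: B_{2}/2! · (f^{(1)}(32) − f^{(1)}(5)) = 1/12 · (-1.19209e-07 − (-0.00128000)) = 0.000106657.
Partial sum through k=1: 0.00356363.
Correction k=2: B_{4}/4! · (f^{(3)}(32) − f^{(3)}(5)) = −1/720 · (-3.49246e-09 − (-0.00153600)) = -2.13333e-06.
Partial sum through k=2: 0.00356149.
Correction k=3: B_{6}/6! · (f^{(5)}(32) − f^{(5)}(5)) = 1/30240 · (-1.90994e-10 − (-0.00344064)) = 1.13778e-07.
Partial sum through k=3: 0.00356161.
Correction k=4: B_{8}/8! · (f^{(7)}(32) − f^{(7)}(5)) = −1/1209600 · (-1.67866e-11 − (-0.0123863)) = -1.02400e-08.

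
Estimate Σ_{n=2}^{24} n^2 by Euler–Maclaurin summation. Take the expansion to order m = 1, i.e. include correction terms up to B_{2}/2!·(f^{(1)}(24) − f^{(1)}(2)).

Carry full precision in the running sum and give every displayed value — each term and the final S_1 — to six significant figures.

S_1 ≈ 4899.00

The integral term ∫_2^24 x^2 dx = 4605.33.
Boundary: ½(f(2) + f(24)) = ½(4.00000 + 576.000) = 290.000.
Running total after boundary: 4895.33.
k=1: B_{2}/(2)! × [f^{(1)}(24) − f^{(1)}(2)] = 1/12 × (48.0000 − 4.00000) = 3.66667.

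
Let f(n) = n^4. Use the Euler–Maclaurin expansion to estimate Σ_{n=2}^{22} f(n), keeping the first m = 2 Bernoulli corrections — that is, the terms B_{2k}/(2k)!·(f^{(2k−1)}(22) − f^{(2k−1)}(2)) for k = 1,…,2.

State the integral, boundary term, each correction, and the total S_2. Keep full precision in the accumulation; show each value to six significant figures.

S_2 ≈ 1.15140e+06

The integral term ∫_2^22 x^4 dx = 1.03072e+06.
Boundary: ½(f(2) + f(22)) = ½(16.0000 + 234256) = 117136.
Running total after boundary: 1.14786e+06.
Order-1 term: 1/12 · (42592.0 − 32.0000) = 3546.67.
Running total after k=1: 1.15140e+06.
Order-2 term: −1/720 · (528.000 − 48.0000) = -0.666667.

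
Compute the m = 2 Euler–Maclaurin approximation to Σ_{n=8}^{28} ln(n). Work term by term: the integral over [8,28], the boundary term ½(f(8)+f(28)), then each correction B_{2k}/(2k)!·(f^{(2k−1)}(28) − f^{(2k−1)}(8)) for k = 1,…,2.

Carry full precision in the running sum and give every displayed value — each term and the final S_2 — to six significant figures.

S_2 ≈ 59.3646

Integral: ∫_8^28 ln(x) dx = 56.6662.
½[f(8) + f(28)] = ½[2.07944 + 3.33220] = 2.70582.
Integral + boundary = 59.3720.
k=1: B_{2}/(2)! × [f^{(1)}(28) − f^{(1)}(8)] = 1/12 × (0.0357143 − 0.125000) = -0.00744048.
Running total after k=1: 59.3646.
k=2: B_{4}/(4)! × [f^{(3)}(28) − f^{(3)}(8)] = −1/720 × (9.11079e-05 − 0.00390625) = 5.29881e-06.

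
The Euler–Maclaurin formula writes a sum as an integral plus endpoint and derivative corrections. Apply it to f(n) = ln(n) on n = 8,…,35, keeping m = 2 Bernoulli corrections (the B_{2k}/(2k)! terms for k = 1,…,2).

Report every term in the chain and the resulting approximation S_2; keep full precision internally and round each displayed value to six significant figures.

Integral: ∫_8^35 ln(x) dx = 80.8016.
Endpoint term: (f(8) + f(35))/2 = (2.07944 + 3.55535)/2 = 2.81739.
Integral + boundary = 83.6190.
k=1: B_{2}/(2)! × [f^{(1)}(35) − f^{(1)}(8)] = 1/12 × (0.0285714 − 0.125000) = -0.00803571.
Partial sum through k=1: 83.6110.
k=2: B_{4}/(4)! × [f^{(3)}(35) − f^{(3)}(8)] = −1/720 × (4.66472e-05 − 0.00390625) = 5.36056e-06.

S_2 ≈ 83.6110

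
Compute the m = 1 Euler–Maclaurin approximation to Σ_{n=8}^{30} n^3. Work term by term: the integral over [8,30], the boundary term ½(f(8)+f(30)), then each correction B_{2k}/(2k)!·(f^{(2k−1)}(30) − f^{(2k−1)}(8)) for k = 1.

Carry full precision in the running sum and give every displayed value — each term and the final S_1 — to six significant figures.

S_1 ≈ 215441

The integral term ∫_8^30 x^3 dx = 201476.
Endpoint term: (f(8) + f(30))/2 = (512.000 + 27000.0)/2 = 13756.0.
So far: 215232.
Order-1 term: 1/12 · (2700.00 − 192.000) = 209.000.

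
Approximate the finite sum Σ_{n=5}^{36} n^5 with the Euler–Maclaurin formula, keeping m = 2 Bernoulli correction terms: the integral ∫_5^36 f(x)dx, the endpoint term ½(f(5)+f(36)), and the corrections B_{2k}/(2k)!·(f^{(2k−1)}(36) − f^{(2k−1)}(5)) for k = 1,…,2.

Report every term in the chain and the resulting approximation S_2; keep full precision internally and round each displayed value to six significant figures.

∫_5^36 x^5 dx evaluates to 3.62794e+08.
Boundary: ½(f(5) + f(36)) = ½(3125.00 + 6.04662e+07) = 3.02347e+07.
Running total after boundary: 3.93029e+08.
Correction k=1: B_{2}/2! · (f^{(1)}(36) − f^{(1)}(5)) = 1/12 · (8.39808e+06 − 3125.00) = 699580.
After k=1: 3.93729e+08.
Correction k=2: B_{4}/4! · (f^{(3)}(36) − f^{(3)}(5)) = −1/720 · (77760.0 − 1500.00) = -105.917.

S_2 ≈ 3.93729e+08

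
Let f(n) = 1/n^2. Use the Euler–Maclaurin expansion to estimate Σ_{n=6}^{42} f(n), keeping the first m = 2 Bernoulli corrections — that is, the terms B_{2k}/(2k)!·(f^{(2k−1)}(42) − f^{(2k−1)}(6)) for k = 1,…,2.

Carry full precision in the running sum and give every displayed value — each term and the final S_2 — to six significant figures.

Integral: ∫_6^42 1/x^2 dx = 0.142857.
Boundary: ½(f(6) + f(42)) = ½(0.0277778 + 0.000566893) = 0.0141723.
Running total after boundary: 0.157029.
Correction k=1: B_{2}/2! · (f^{(1)}(42) − f^{(1)}(6)) = 1/12 · (-2.69949e-05 − (-0.00925926)) = 0.000769355.
After k=1: 0.157799.
Correction k=2: B_{4}/4! · (f^{(3)}(42) − f^{(3)}(6)) = −1/720 · (-1.83639e-07 − (-0.00308642)) = -4.28644e-06.

S_2 ≈ 0.157795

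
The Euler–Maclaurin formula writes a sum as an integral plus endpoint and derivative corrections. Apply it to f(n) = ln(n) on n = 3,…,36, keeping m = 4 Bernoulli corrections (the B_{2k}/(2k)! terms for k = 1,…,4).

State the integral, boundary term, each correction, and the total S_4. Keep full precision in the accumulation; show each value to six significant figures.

S_4 ≈ 95.0265

Integral: ∫_3^36 ln(x) dx = 92.7108.
Endpoint term: (f(3) + f(36))/2 = (1.09861 + 3.58352)/2 = 2.34107.
So far: 95.0519.
k=1: B_{2}/(2)! × [f^{(1)}(36) − f^{(1)}(3)] = 1/12 × (0.0277778 − 0.333333) = -0.0254630.
Running total after k=1: 95.0264.
k=2: B_{4}/(4)! × [f^{(3)}(36) − f^{(3)}(3)] = −1/720 × (4.28669e-05 − 0.0740741) = 0.000102821.
Running total after k=2: 95.0266.
k=3: B_{6}/(6)! × [f^{(5)}(36) − f^{(5)}(3)] = 1/30240 × (3.96916e-07 − 0.0987654) = -3.26604e-06.
Running total after k=3: 95.0265.
k=4: B_{8}/(8)! × [f^{(7)}(36) − f^{(7)}(3)] = −1/1209600 × (9.18787e-09 − 0.329218) = 2.72171e-07.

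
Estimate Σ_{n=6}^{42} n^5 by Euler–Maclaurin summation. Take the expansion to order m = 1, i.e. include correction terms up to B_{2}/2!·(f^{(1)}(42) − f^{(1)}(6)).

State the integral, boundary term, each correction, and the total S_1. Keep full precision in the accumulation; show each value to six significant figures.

The integral term ∫_6^42 x^5 dx = 9.14831e+08.
½[f(6) + f(42)] = ½[7776.00 + 1.30691e+08] = 6.53495e+07.
Running total after boundary: 9.80180e+08.
k=1: B_{2}/(2)! × [f^{(1)}(42) − f^{(1)}(6)] = 1/12 × (1.55585e+07 − 6480.00) = 1.29600e+06.

S_1 ≈ 9.81476e+08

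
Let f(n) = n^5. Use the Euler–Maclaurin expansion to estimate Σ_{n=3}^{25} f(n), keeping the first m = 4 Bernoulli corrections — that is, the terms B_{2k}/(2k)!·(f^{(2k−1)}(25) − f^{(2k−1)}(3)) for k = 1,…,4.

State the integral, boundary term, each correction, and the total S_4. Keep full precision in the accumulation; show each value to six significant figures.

The integral term ∫_3^25 x^5 dx = 4.06900e+07.
½[f(3) + f(25)] = ½[243.000 + 9.76562e+06] = 4.88293e+06.
So far: 4.55729e+07.
k=1: B_{2}/(2)! × [f^{(1)}(25) − f^{(1)}(3)] = 1/12 × (1.95312e+06 − 405.000) = 162727.
After k=1: 4.57356e+07.
k=2: B_{4}/(4)! × [f^{(3)}(25) − f^{(3)}(3)] = −1/720 × (37500.0 − 540.000) = -51.3333.
After k=2: 4.57356e+07.
k=3: B_{6}/(6)! × [f^{(5)}(25) − f^{(5)}(3)] = 1/30240 × (120.000 − 120.000) = 0.00000.
After k=3: 4.57356e+07.
k=4: B_{8}/(8)! × [f^{(7)}(25) − f^{(7)}(3)] = −1/1209600 × (0.00000 − 0.00000) = 0.00000.

S_4 ≈ 4.57356e+07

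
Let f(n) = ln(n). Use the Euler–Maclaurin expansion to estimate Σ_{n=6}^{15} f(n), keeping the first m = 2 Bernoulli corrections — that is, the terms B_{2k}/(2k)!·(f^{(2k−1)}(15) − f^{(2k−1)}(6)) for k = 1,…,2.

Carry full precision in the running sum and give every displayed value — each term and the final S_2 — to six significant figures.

S_2 ≈ 23.1118

The integral term ∫_6^15 ln(x) dx = 20.8702.
Boundary: ½(f(6) + f(15)) = ½(1.79176 + 2.70805) = 2.24990.
Integral + boundary = 23.1201.
k=1: B_{2}/(2)! × [f^{(1)}(15) − f^{(1)}(6)] = 1/12 × (0.0666667 − 0.166667) = -0.00833333.
After k=1: 23.1118.
k=2: B_{4}/(4)! × [f^{(3)}(15) − f^{(3)}(6)] = −1/720 × (0.000592593 − 0.00925926) = 1.20370e-05.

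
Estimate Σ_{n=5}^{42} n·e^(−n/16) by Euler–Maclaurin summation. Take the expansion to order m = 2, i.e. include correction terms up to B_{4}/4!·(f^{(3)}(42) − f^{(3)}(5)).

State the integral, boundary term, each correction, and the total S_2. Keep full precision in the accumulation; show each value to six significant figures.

The integral term ∫_5^42 x·e^(−x/16) dx = 178.599.
½[f(5) + f(42)] = ½[3.65808 + 3.04247] = 3.35027.
Integral + boundary = 181.949.
k=1: B_{2}/(2)! × [f^{(1)}(42) − f^{(1)}(5)] = 1/12 × (-0.117715 − 0.502986) = -0.0517250.
After k=1: 181.897.
k=2: B_{4}/(4)! × [f^{(3)}(42) − f^{(3)}(5)] = −1/720 × (0.000106113 − 0.00768054) = 1.05200e-05.

S_2 ≈ 181.897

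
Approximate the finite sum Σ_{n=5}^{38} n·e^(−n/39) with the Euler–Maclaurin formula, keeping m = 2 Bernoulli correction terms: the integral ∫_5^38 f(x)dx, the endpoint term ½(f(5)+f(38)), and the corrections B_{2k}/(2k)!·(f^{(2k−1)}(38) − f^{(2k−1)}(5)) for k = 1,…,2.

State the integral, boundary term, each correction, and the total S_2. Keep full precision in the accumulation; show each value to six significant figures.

S_2 ≈ 385.391

Integral: ∫_5^38 x·e^(−x/39) dx = 376.084.
Endpoint term: (f(5) + f(38))/2 = (4.39836 + 14.3425)/2 = 9.37043.
So far: 385.454.
Correction k=1: B_{2}/2! · (f^{(1)}(38) − f^{(1)}(5)) = 1/12 · (0.00967780 − 0.766894) = -0.0631014.
After k=1: 385.391.
Correction k=2: B_{4}/4! · (f^{(3)}(38) − f^{(3)}(5)) = −1/720 · (0.000502660 − 0.00166091) = 1.60868e-06.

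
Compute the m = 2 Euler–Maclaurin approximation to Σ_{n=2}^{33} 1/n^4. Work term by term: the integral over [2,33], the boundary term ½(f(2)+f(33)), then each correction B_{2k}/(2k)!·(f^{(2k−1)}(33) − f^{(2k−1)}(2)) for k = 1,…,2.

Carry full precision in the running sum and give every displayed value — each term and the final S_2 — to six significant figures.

Integral: ∫_2^33 1/x^4 dx = 0.0416574.
½[f(2) + f(33)] = ½[0.0625000 + 8.43226e-07] = 0.0312504.
Integral + boundary = 0.0729078.
k=1: B_{2}/(2)! × [f^{(1)}(33) − f^{(1)}(2)] = 1/12 × (-1.02209e-07 − (-0.125000)) = 0.0104167.
Running total after k=1: 0.0833245.
k=2: B_{4}/(4)! × [f^{(3)}(33) − f^{(3)}(2)] = −1/720 × (-2.81568e-09 − (-0.937500)) = -0.00130208.

S_2 ≈ 0.0820224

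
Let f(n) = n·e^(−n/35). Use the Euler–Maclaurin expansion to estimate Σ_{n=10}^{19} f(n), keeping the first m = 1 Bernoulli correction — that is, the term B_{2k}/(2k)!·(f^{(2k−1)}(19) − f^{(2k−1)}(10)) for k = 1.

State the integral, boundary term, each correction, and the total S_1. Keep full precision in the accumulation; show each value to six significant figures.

The integral term ∫_10^19 x·e^(−x/35) dx = 85.3249.
½[f(10) + f(19)] = ½[7.51477 + 11.0406] = 9.27770.
So far: 94.6026.
Correction k=1: B_{2}/2! · (f^{(1)}(19) − f^{(1)}(10)) = 1/12 · (0.265639 − 0.536769) = -0.0225942.

S_1 ≈ 94.5800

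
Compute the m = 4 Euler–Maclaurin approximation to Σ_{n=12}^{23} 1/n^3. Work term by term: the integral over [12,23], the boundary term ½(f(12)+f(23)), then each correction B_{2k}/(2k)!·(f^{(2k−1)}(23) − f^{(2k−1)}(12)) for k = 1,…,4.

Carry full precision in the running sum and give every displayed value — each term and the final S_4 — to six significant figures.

S_4 ≈ 0.00286863

Integral: ∫_12^23 1/x^3 dx = 0.00252704.
½[f(12) + f(23)] = ½[0.000578704 + 8.21895e-05] = 0.000330447.
Running total after boundary: 0.00285749.
Correction k=1: B_{2}/2! · (f^{(1)}(23) − f^{(1)}(12)) = 1/12 · (-1.07204e-05 − (-0.000144676)) = 1.11630e-05.
After k=1: 0.00286865.
Correction k=2: B_{4}/4! · (f^{(3)}(23) − f^{(3)}(12)) = −1/720 · (-4.05307e-07 − (-2.00939e-05)) = -2.73452e-08.
After k=2: 0.00286862.
Correction k=3: B_{6}/6! · (f^{(5)}(23) − f^{(5)}(12)) = 1/30240 · (-3.21794e-08 − (-5.86071e-06)) = 1.92743e-10.
After k=3: 0.00286863.
Correction k=4: B_{8}/8! · (f^{(7)}(23) − f^{(7)}(12)) = −1/1209600 · (-4.37980e-09 − (-2.93036e-06)) = -2.41896e-12.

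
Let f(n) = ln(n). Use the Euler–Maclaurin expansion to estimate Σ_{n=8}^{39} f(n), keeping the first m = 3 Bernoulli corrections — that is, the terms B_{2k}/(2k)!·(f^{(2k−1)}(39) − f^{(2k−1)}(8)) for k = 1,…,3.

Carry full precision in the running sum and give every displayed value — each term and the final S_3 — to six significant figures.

Integral: ∫_8^39 ln(x) dx = 95.2434.
Endpoint term: (f(8) + f(39))/2 = (2.07944 + 3.66356)/2 = 2.87150.
Running total after boundary: 98.1149.
Order-1 term: 1/12 · (0.0256410 − 0.125000) = -0.00827991.
After k=1: 98.1066.
Order-2 term: −1/720 · (3.37160e-05 − 0.00390625) = 5.37852e-06.
After k=2: 98.1066.
Order-3 term: 1/30240 · (2.66004e-07 − 0.000732422) = -2.42115e-08.

S_3 ≈ 98.1066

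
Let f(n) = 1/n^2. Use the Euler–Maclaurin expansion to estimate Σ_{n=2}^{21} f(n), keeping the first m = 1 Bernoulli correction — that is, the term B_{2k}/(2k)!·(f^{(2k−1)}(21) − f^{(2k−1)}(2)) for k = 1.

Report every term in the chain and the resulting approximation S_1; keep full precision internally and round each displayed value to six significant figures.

The integral term ∫_2^21 1/x^2 dx = 0.452381.
Endpoint term: (f(2) + f(21))/2 = (0.250000 + 0.00226757)/2 = 0.126134.
Running total after boundary: 0.578515.
Order-1 term: 1/12 · (-0.000215959 − (-0.250000)) = 0.0208153.

S_1 ≈ 0.599330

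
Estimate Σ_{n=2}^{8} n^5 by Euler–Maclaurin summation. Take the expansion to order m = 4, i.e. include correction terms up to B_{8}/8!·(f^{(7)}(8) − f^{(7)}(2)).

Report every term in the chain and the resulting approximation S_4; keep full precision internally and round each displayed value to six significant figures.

The integral term ∫_2^8 x^5 dx = 43680.0.
Endpoint term: (f(2) + f(8))/2 = (32.0000 + 32768.0)/2 = 16400.0.
Running total after boundary: 60080.0.
Correction k=1: B_{2}/2! · (f^{(1)}(8) − f^{(1)}(2)) = 1/12 · (20480.0 − 80.0000) = 1700.00.
After k=1: 61780.0.
Correction k=2: B_{4}/4! · (f^{(3)}(8) − f^{(3)}(2)) = −1/720 · (3840.00 − 240.000) = -5.00000.
After k=2: 61775.0.
Correction k=3: B_{6}/6! · (f^{(5)}(8) − f^{(5)}(2)) = 1/30240 · (120.000 − 120.000) = 0.00000.
After k=3: 61775.0.
Correction k=4: B_{8}/8! · (f^{(7)}(8) − f^{(7)}(2)) = −1/1209600 · (0.00000 − 0.00000) = 0.00000.

S_4 ≈ 61775.0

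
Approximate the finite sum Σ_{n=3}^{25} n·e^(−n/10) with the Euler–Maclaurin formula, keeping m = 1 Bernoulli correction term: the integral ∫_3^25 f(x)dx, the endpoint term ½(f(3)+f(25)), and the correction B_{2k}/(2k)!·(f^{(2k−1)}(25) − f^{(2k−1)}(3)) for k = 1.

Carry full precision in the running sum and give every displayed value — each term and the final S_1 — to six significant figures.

S_1 ≈ 69.6604

∫_3^25 x·e^(−x/10) dx evaluates to 67.5766.
Endpoint term: (f(3) + f(25))/2 = (2.22245 + 2.05212)/2 = 2.13729.
Integral + boundary = 69.7139.
k=1: B_{2}/(2)! × [f^{(1)}(25) − f^{(1)}(3)] = 1/12 × (-0.123127 − 0.518573) = -0.0534750.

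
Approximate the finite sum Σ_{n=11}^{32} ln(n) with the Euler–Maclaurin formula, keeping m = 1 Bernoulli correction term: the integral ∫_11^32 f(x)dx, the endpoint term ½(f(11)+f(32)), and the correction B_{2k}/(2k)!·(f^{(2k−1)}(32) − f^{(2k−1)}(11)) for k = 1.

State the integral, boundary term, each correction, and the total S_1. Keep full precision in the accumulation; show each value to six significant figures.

S_1 ≈ 66.4535

∫_11^32 ln(x) dx evaluates to 63.5267.
Endpoint term: (f(11) + f(32))/2 = (2.39790 + 3.46574)/2 = 2.93182.
Integral + boundary = 66.4585.
Order-1 term: 1/12 · (0.0312500 − 0.0909091) = -0.00497159.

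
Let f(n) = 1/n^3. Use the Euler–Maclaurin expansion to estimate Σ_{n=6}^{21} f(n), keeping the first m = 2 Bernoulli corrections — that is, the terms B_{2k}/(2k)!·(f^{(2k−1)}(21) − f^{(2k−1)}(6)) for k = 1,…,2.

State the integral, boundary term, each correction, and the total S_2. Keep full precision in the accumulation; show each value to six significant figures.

S_2 ≈ 0.0153137

The integral term ∫_6^21 1/x^3 dx = 0.0127551.
Endpoint term: (f(6) + f(21))/2 = (0.00462963 + 0.000107980)/2 = 0.00236880.
Running total after boundary: 0.0151239.
Correction k=1: B_{2}/2! · (f^{(1)}(21) − f^{(1)}(6)) = 1/12 · (-1.54257e-05 − (-0.00231481)) = 0.000191616.
Partial sum through k=1: 0.0153155.
Correction k=2: B_{4}/4! · (f^{(3)}(21) − f^{(3)}(6)) = −1/720 · (-6.99577e-07 − (-0.00128601)) = -1.78515e-06.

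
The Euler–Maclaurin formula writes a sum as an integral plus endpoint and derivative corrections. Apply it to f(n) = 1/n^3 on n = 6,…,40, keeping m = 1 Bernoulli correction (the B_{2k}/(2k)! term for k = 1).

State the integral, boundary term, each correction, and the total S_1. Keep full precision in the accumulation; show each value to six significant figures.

Integral: ∫_6^40 1/x^3 dx = 0.0135764.
Boundary: ½(f(6) + f(40)) = ½(0.00462963 + 1.56250e-05) = 0.00232263.
So far: 0.0158990.
k=1: B_{2}/(2)! × [f^{(1)}(40) − f^{(1)}(6)] = 1/12 × (-1.17187e-06 − (-0.00231481)) = 0.000192804.

S_1 ≈ 0.0160918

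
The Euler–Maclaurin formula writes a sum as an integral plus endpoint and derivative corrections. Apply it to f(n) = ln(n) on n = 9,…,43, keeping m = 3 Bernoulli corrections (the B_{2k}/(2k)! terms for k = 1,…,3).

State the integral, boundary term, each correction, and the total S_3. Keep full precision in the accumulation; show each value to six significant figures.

S_3 ≈ 110.928

Integral: ∫_9^43 ln(x) dx = 107.957.
½[f(9) + f(43)] = ½[2.19722 + 3.76120] = 2.97921.
Integral + boundary = 110.936.
Order-1 term: 1/12 · (0.0232558 − 0.111111) = -0.00732127.
Running total after k=1: 110.928.
Order-2 term: −1/720 · (2.51550e-05 − 0.00274348) = 3.77546e-06.
Running total after k=2: 110.928.
Order-3 term: 1/30240 · (1.63256e-07 − 0.000406442) = -1.34351e-08.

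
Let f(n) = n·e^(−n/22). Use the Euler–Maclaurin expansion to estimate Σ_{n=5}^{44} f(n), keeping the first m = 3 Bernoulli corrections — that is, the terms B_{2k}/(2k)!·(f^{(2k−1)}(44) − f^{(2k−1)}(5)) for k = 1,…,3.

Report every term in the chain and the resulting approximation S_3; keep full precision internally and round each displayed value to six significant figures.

Integral: ∫_5^44 x·e^(−x/22) dx = 276.735.
½[f(5) + f(44)] = ½[3.98352 + 5.95475] = 4.96913.
Running total after boundary: 281.704.
k=1: B_{2}/(2)! × [f^{(1)}(44) − f^{(1)}(5)] = 1/12 × (-0.135335 − 0.615634) = -0.0625808.
After k=1: 281.642.
k=2: B_{4}/(4)! × [f^{(3)}(44) − f^{(3)}(5)] = −1/720 × (0.000279618 − 0.00456414) = 5.95072e-06.
After k=2: 281.642.
k=3: B_{6}/(6)! × [f^{(5)}(44) − f^{(5)}(5)] = 1/30240 × (1.73317e-06 − 1.62320e-05) = -4.79459e-10.

S_3 ≈ 281.642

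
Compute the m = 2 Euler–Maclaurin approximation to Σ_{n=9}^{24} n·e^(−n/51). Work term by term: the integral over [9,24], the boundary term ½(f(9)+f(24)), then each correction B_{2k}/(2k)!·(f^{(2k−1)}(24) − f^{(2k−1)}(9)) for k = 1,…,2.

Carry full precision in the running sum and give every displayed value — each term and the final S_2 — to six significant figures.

S_2 ≈ 186.974

∫_9^24 x·e^(−x/51) dx evaluates to 175.736.
½[f(9) + f(24)] = ½[7.54401 + 14.9912] = 11.2676.
Integral + boundary = 187.003.
Correction k=1: B_{2}/2! · (f^{(1)}(24) − f^{(1)}(9)) = 1/12 · (0.330689 − 0.690302) = -0.0299677.
Partial sum through k=1: 186.974.
Correction k=2: B_{4}/4! · (f^{(3)}(24) − f^{(3)}(9)) = −1/720 · (0.000607443 − 0.000909938) = 4.20132e-07.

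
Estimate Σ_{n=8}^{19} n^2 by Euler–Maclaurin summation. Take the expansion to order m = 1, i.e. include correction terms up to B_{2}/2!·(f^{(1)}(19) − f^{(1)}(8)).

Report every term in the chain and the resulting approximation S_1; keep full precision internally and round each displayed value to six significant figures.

S_1 ≈ 2330.00

The integral term ∫_8^19 x^2 dx = 2115.67.
Endpoint term: (f(8) + f(19))/2 = (64.0000 + 361.000)/2 = 212.500.
So far: 2328.17.
k=1: B_{2}/(2)! × [f^{(1)}(19) − f^{(1)}(8)] = 1/12 × (38.0000 − 16.0000) = 1.83333.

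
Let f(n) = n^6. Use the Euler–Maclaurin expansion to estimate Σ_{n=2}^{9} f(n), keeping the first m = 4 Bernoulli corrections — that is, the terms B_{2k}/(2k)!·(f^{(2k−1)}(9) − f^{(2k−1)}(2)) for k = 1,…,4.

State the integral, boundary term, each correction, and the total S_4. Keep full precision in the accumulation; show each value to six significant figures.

∫_2^9 x^6 dx evaluates to 683263.
Endpoint term: (f(2) + f(9))/2 = (64.0000 + 531441)/2 = 265752.
Integral + boundary = 949016.
k=1: B_{2}/(2)! × [f^{(1)}(9) − f^{(1)}(2)] = 1/12 × (354294 − 192.000) = 29508.5.
Partial sum through k=1: 978524.
k=2: B_{4}/(4)! × [f^{(3)}(9) − f^{(3)}(2)] = −1/720 × (87480.0 − 960.000) = -120.167.
Partial sum through k=2: 978404.
k=3: B_{6}/(6)! × [f^{(5)}(9) − f^{(5)}(2)] = 1/30240 × (6480.00 − 1440.00) = 0.166667.
Partial sum through k=3: 978404.
k=4: B_{8}/(8)! × [f^{(7)}(9) − f^{(7)}(2)] = −1/1209600 × (0.00000 − 0.00000) = 0.00000.

S_4 ≈ 978404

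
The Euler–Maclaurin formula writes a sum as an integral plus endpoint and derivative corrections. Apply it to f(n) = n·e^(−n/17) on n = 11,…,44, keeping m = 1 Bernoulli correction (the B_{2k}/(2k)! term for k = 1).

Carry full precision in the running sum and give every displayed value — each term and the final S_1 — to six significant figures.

S_1 ≈ 175.800

The integral term ∫_11^44 x·e^(−x/17) dx = 171.293.
½[f(11) + f(44)] = ½[5.75942 + 3.30671] = 4.53307.
Running total after boundary: 175.826.
Correction k=1: B_{2}/2! · (f^{(1)}(44) − f^{(1)}(11)) = 1/12 · (-0.119360 − 0.184794) = -0.0253462.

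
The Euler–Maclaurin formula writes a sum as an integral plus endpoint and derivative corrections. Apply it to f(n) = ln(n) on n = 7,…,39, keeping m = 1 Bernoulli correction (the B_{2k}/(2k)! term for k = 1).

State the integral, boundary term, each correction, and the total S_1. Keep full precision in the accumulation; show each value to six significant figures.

S_1 ≈ 100.053

The integral term ∫_7^39 ln(x) dx = 97.2575.
Endpoint term: (f(7) + f(39))/2 = (1.94591 + 3.66356)/2 = 2.80474.
So far: 100.062.
k=1: B_{2}/(2)! × [f^{(1)}(39) − f^{(1)}(7)] = 1/12 × (0.0256410 − 0.142857) = -0.00976801.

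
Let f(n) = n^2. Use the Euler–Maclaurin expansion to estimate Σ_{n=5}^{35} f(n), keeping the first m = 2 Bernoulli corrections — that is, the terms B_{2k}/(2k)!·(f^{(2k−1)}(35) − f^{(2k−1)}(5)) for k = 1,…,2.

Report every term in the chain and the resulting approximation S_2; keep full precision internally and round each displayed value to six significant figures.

∫_5^35 x^2 dx evaluates to 14250.0.
Boundary: ½(f(5) + f(35)) = ½(25.0000 + 1225.00) = 625.000.
So far: 14875.0.
k=1: B_{2}/(2)! × [f^{(1)}(35) − f^{(1)}(5)] = 1/12 × (70.0000 − 10.0000) = 5.00000.
After k=1: 14880.0.
k=2: B_{4}/(4)! × [f^{(3)}(35) − f^{(3)}(5)] = −1/720 × (0.00000 − 0.00000) = 0.00000.

S_2 ≈ 14880.0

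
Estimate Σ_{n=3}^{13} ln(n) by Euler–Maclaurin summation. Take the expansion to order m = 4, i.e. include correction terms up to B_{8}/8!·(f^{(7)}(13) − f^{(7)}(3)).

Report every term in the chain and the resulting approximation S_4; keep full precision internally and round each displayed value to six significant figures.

S_4 ≈ 21.8590

Integral: ∫_3^13 ln(x) dx = 20.0485.
Boundary: ½(f(3) + f(13)) = ½(1.09861 + 2.56495) = 1.83178.
So far: 21.8803.
k=1: B_{2}/(2)! × [f^{(1)}(13) − f^{(1)}(3)] = 1/12 × (0.0769231 − 0.333333) = -0.0213675.
Running total after k=1: 21.8589.
k=2: B_{4}/(4)! × [f^{(3)}(13) − f^{(3)}(3)] = −1/720 × (0.000910332 − 0.0740741) = 0.000101616.
Running total after k=2: 21.8590.
k=3: B_{6}/(6)! × [f^{(5)}(13) − f^{(5)}(3)] = 1/30240 × (6.46390e-05 − 0.0987654) = -3.26392e-06.
Running total after k=3: 21.8590.
k=4: B_{8}/(8)! × [f^{(7)}(13) − f^{(7)}(3)] = −1/1209600 × (1.14744e-05 − 0.329218) = 2.72162e-07.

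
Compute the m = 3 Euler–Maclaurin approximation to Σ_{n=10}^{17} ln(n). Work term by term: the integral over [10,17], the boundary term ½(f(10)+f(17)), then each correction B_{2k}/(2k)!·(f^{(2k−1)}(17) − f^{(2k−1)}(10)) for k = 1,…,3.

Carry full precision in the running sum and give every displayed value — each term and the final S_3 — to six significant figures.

S_3 ≈ 20.7032

∫_10^17 ln(x) dx evaluates to 18.1388.
½[f(10) + f(17)] = ½[2.30259 + 2.83321] = 2.56790.
Running total after boundary: 20.7067.
Correction k=1: B_{2}/2! · (f^{(1)}(17) − f^{(1)}(10)) = 1/12 · (0.0588235 − 0.100000) = -0.00343137.
After k=1: 20.7032.
Correction k=2: B_{4}/4! · (f^{(3)}(17) − f^{(3)}(10)) = −1/720 · (0.000407083 − 0.00200000) = 2.21238e-06.
After k=2: 20.7032.
Correction k=3: B_{6}/6! · (f^{(5)}(17) − f^{(5)}(10)) = 1/30240 · (1.69031e-05 − 0.000240000) = -7.37754e-09.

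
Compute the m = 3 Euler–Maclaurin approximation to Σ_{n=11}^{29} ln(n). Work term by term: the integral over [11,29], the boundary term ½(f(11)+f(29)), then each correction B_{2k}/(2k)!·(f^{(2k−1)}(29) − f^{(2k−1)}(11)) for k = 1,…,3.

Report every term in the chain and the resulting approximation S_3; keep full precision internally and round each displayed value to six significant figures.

S_3 ≈ 56.1526

∫_11^29 ln(x) dx evaluates to 53.2747.
½[f(11) + f(29)] = ½[2.39790 + 3.36730] = 2.88260.
Running total after boundary: 56.1573.
Order-1 term: 1/12 · (0.0344828 − 0.0909091) = -0.00470219.
Partial sum through k=1: 56.1526.
Order-2 term: −1/720 · (8.20042e-05 − 0.00150263) = 1.97309e-06.
Partial sum through k=2: 56.1526.
Order-3 term: 1/30240 · (1.17010e-06 − 0.000149021) = -4.88925e-09.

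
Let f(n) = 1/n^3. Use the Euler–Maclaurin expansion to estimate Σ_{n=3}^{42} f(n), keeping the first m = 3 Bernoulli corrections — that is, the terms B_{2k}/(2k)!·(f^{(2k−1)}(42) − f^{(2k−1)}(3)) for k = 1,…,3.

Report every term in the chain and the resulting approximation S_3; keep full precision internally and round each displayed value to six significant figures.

∫_3^42 1/x^3 dx evaluates to 0.0552721.
Boundary: ½(f(3) + f(42)) = ½(0.0370370 + 1.34975e-05) = 0.0185253.
Running total after boundary: 0.0737974.
Correction k=1: B_{2}/2! · (f^{(1)}(42) − f^{(1)}(3)) = 1/12 · (-9.64104e-07 − (-0.0370370)) = 0.00308634.
After k=1: 0.0768837.
Correction k=2: B_{4}/4! · (f^{(3)}(42) − f^{(3)}(3)) = −1/720 · (-1.09309e-08 − (-0.0823045)) = -0.000114312.
After k=2: 0.0767694.
Correction k=3: B_{6}/6! · (f^{(5)}(42) − f^{(5)}(3)) = 1/30240 · (-2.60259e-10 − (-0.384088)) = 1.27013e-05.

S_3 ≈ 0.0767821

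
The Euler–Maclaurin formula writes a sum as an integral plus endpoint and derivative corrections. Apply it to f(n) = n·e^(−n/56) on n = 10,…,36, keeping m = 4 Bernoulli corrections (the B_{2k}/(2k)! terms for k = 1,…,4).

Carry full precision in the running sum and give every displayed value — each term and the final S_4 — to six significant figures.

∫_10^36 x·e^(−x/56) dx evaluates to 382.712.
½[f(10) + f(36)] = ½[8.36464 + 18.9284] = 13.6465.
Integral + boundary = 396.359.
Correction k=1: B_{2}/2! · (f^{(1)}(36) − f^{(1)}(10)) = 1/12 · (0.187781 − 0.687096) = -0.0416095.
After k=1: 396.317.
Correction k=2: B_{4}/4! · (f^{(3)}(36) − f^{(3)}(10)) = −1/720 · (0.000395203 − 0.000752559) = 4.96327e-07.
After k=2: 396.317.
Correction k=3: B_{6}/6! · (f^{(5)}(36) − f^{(5)}(10)) = 1/30240 · (2.32949e-07 − 4.10082e-07) = -5.85759e-12.
After k=3: 396.317.
Correction k=4: B_{8}/8! · (f^{(7)}(36) − f^{(7)}(10)) = −1/1209600 · (1.08379e-10 − 1.85010e-10) = 6.33523e-17.

S_4 ≈ 396.317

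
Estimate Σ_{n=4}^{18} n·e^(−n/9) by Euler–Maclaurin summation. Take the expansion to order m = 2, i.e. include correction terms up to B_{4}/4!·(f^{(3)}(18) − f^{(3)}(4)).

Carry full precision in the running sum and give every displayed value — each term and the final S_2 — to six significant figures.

S_2 ≈ 44.5911

The integral term ∫_4^18 x·e^(−x/9) dx = 42.1316.
Boundary: ½(f(4) + f(18)) = ½(2.56472 + 2.43604) = 2.50038.
Integral + boundary = 44.6320.
k=1: B_{2}/(2)! × [f^{(1)}(18) − f^{(1)}(4)] = 1/12 × (-0.135335 − 0.356211) = -0.0409622.
Partial sum through k=1: 44.5910.
k=2: B_{4}/(4)! × [f^{(3)}(18) − f^{(3)}(4)] = −1/720 × (0.00167081 − 0.0202293) = 2.57757e-05.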